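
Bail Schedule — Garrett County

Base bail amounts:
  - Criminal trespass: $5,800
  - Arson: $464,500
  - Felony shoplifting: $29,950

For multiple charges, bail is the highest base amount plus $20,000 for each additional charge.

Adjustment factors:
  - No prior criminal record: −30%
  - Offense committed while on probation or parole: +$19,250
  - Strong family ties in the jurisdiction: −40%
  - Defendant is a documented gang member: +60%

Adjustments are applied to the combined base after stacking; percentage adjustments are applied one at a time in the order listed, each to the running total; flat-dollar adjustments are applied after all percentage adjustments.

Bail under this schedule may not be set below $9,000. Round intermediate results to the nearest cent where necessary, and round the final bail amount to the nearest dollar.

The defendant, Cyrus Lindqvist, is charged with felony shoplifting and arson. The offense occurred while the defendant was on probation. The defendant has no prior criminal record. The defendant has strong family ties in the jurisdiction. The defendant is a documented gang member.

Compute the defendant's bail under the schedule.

Base amounts from the schedule: felony shoplifting $29,950; arson $464,500.
Stacking rule: highest base plus $20,000 per additional charge. Highest is arson at $464,500; 1 additional charge → +$20,000. Combined base = $484,500.
No prior criminal record (−30%): $484,500 × 0.7 = $339,150.
Strong family ties in the jurisdiction (−40%): $339,150 × 0.6 = $203,490.
Defendant is a documented gang member (+60%): $203,490 × 1.6 = $325,584.
Offense committed while on probation or parole (+$19,250 flat): $325,584 + $19,250 = $344,834.
$344,834 is at or above the $9,000 minimum.

$344,834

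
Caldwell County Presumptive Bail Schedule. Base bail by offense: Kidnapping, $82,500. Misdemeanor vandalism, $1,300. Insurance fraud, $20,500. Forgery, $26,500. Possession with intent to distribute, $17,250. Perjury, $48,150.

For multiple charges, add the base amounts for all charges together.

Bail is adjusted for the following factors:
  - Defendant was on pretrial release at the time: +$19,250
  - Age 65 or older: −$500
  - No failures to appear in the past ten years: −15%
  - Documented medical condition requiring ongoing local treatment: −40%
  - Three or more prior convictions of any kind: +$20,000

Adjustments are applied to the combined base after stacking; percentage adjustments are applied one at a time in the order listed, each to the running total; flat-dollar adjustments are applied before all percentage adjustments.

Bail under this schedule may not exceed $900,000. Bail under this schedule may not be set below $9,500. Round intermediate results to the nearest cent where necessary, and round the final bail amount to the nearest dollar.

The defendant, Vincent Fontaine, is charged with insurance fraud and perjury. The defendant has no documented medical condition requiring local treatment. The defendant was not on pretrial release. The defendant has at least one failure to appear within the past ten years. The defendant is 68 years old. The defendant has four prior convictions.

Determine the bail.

Base amounts from the schedule: insurance fraud $20,500; perjury $48,150.
Stacking rule: sum of all bases. $20,500 + $48,150 = $68,650.
Age 65 or older (−$500 flat): $68,650 − $500 = $68,150.
Three or more prior convictions of any kind (+$20,000 flat): $68,150 + $20,000 = $88,150.
$88,150 is within the $900,000 maximum.
$88,150 is at or above the $9,500 minimum.

$88,150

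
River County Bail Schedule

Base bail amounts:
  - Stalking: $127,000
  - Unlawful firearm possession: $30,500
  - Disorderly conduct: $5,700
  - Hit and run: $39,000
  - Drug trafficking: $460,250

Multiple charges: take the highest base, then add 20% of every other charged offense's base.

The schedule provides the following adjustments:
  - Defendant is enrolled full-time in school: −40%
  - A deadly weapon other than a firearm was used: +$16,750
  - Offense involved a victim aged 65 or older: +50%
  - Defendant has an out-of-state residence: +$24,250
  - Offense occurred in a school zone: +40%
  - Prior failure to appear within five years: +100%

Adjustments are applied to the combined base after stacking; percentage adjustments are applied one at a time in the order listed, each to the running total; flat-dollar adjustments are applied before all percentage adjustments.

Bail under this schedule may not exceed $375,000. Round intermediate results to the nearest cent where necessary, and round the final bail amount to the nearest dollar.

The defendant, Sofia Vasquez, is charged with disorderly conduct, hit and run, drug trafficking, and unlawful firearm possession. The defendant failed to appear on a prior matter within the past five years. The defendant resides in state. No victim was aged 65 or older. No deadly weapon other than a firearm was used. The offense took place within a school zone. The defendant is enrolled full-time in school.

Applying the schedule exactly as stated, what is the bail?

$375,000

Base amounts from the schedule: disorderly conduct $5,700; hit and run $39,000; drug trafficking $460,250; unlawful firearm possession $30,500.
Stacking rule: highest base plus 20% of each additional charge. Highest is drug trafficking at $460,250. Additional: $5,700 × 20% = $1,140; $39,000 × 20% = $7,800; $30,500 × 20% = $6,100. Combined base = $460,250 + $15,040 = $475,290.
Defendant is enrolled full-time in school (−40%): $475,290 × 0.6 = $285,174.
Offense occurred in a school zone (+40%): $285,174 × 1.4 = $399,243.60.
Prior failure to appear within five years (+100%): $399,243.60 × 2 = $798,487.20.
Result $798,487.20 exceeds the maximum of $375,000; bail is capped at $375,000.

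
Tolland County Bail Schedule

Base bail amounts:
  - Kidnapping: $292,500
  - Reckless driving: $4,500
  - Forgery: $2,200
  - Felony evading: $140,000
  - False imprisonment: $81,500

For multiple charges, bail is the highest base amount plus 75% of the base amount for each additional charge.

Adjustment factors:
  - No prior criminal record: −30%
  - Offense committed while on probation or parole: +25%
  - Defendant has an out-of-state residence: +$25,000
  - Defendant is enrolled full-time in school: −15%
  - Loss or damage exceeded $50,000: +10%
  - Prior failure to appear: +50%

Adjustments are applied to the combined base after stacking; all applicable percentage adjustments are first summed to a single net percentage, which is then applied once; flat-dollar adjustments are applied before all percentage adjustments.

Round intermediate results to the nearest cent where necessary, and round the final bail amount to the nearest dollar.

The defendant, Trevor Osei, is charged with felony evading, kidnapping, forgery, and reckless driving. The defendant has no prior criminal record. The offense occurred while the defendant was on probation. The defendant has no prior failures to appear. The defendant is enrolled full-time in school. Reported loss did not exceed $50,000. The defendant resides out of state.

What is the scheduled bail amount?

Base amounts from the schedule: felony evading $140,000; kidnapping $292,500; forgery $2,200; reckless driving $4,500.
Stacking rule: highest base plus 75% of each additional charge. Highest is kidnapping at $292,500. Additional: $140,000 × 75% = $105,000; $2,200 × 75% = $1,650; $4,500 × 75% = $3,375. Combined base = $292,500 + $110,025 = $402,525.
Defendant has an out-of-state residence (+$25,000 flat): $402,525 + $25,000 = $427,525.
Net percentage adjustment: −30% +25% −15% = −20%. $427,525 × 0.8 = $342,020.

$342,020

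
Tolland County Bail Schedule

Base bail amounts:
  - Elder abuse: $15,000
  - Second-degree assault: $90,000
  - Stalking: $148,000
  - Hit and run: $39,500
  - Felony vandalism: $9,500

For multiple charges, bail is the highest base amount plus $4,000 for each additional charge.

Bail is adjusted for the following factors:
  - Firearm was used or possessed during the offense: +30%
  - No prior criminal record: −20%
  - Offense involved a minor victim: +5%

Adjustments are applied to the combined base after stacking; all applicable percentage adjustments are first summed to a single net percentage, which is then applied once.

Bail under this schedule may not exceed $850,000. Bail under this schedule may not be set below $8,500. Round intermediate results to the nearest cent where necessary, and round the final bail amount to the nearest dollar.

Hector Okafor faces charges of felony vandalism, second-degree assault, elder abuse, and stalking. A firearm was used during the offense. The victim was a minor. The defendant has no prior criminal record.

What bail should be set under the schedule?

Base amounts from the schedule: felony vandalism $9,500; second-degree assault $90,000; elder abuse $15,000; stalking $148,000.
Stacking rule: highest base plus $4,000 per additional charge. Highest is stalking at $148,000; 3 additional charges → +$12,000. Combined base = $160,000.
Net percentage adjustment: +30% −20% +5% = +15%. $160,000 × 1.15 = $184,000.
$184,000 is within the $850,000 maximum.
$184,000 is at or above the $8,500 minimum.

$184,000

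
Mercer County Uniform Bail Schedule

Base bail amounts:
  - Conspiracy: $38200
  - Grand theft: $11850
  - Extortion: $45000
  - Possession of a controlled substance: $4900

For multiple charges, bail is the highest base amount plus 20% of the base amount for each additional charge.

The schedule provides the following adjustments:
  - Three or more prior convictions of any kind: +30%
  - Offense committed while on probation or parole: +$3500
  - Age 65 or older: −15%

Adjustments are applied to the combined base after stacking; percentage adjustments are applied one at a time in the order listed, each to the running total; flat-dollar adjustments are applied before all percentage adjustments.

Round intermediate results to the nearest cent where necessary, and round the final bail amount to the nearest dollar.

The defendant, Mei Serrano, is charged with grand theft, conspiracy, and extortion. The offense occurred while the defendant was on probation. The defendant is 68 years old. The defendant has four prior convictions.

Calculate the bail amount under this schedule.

Base amounts from the schedule: grand theft $11850; conspiracy $38200; extortion $45000.
Stacking rule: highest base plus 20% of each additional charge. Highest is extortion at $45000. Additional: $11850 × 20% = $2370; $38200 × 20% = $7640. Combined base = $45000 + $10010 = $55010.
Offense committed while on probation or parole (+$3500 flat): $55010 + $3500 = $58510.
Three or more prior convictions of any kind (+30%): $58510 × 1.3 = $76063.
Age 65 or older (−15%): $76063 × 0.85 = $64653.55.
Rounded to the nearest dollar: $64654.

$64654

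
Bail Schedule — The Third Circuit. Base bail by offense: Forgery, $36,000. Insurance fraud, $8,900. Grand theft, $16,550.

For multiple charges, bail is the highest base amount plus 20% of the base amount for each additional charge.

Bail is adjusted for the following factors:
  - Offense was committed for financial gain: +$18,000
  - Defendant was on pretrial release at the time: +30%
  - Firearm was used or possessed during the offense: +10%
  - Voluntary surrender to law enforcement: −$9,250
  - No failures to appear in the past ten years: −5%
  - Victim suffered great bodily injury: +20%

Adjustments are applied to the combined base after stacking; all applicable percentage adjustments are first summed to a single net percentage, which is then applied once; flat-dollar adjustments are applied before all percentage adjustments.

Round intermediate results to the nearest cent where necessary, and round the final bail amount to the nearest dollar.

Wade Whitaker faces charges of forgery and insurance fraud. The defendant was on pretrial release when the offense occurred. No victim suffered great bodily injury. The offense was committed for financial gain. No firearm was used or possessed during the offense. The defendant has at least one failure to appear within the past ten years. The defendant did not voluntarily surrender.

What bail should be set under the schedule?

Base amounts from the schedule: forgery $36,000; insurance fraud $8,900.
Stacking rule: highest base plus 20% of each additional charge. Highest is forgery at $36,000. Additional: $8,900 × 20% = $1,780. Combined base = $36,000 + $1,780 = $37,780.
Offense was committed for financial gain (+$18,000 flat): $37,780 + $18,000 = $55,780.
Defendant was on pretrial release at the time (+30%): $55,780 × 1.3 = $72,514.

$72,514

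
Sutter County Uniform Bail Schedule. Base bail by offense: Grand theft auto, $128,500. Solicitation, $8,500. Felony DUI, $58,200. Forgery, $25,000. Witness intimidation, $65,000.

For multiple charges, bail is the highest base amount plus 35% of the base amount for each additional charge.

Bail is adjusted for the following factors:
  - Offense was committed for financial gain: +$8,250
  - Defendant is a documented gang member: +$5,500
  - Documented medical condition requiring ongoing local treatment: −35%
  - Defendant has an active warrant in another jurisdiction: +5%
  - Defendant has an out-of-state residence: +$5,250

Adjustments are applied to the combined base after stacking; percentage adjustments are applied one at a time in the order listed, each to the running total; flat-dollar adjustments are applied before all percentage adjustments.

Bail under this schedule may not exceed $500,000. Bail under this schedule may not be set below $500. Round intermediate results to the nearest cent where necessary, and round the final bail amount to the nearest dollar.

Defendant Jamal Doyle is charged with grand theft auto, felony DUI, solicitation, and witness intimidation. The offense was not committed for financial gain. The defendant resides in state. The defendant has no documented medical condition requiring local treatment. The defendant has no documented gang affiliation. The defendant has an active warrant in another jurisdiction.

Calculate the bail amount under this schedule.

Base amounts from the schedule: grand theft auto $128,500; felony DUI $58,200; solicitation $8,500; witness intimidation $65,000.
Stacking rule: highest base plus 35% of each additional charge. Highest is grand theft auto at $128,500. Additional: $58,200 × 35% = $20,370; $8,500 × 35% = $2,975; $65,000 × 35% = $22,750. Combined base = $128,500 + $46,095 = $174,595.
Defendant has an active warrant in another jurisdiction (+5%): $174,595 × 1.05 = $183,324.75.
$183,324.75 is within the $500,000 maximum.
$183,324.75 is at or above the $500 minimum.
Rounded to the nearest dollar: $183,325.

$183,325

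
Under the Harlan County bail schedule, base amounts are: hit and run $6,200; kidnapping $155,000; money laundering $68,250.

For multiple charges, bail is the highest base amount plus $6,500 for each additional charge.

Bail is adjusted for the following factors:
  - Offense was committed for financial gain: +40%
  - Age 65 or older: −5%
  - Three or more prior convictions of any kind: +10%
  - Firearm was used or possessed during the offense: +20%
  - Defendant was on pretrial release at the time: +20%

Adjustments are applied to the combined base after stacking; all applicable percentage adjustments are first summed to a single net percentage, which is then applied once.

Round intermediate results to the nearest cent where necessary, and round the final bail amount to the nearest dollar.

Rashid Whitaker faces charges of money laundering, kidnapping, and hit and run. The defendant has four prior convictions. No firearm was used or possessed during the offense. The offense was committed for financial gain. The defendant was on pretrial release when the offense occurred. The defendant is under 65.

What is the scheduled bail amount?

$285,600

Base amounts from the schedule: money laundering $68,250; kidnapping $155,000; hit and run $6,200.
Stacking rule: highest base plus $6,500 per additional charge. Highest is kidnapping at $155,000; 2 additional charges → +$13,000. Combined base = $168,000.
Net percentage adjustment: +40% +10% +20% = +70%. $168,000 × 1.7 = $285,600.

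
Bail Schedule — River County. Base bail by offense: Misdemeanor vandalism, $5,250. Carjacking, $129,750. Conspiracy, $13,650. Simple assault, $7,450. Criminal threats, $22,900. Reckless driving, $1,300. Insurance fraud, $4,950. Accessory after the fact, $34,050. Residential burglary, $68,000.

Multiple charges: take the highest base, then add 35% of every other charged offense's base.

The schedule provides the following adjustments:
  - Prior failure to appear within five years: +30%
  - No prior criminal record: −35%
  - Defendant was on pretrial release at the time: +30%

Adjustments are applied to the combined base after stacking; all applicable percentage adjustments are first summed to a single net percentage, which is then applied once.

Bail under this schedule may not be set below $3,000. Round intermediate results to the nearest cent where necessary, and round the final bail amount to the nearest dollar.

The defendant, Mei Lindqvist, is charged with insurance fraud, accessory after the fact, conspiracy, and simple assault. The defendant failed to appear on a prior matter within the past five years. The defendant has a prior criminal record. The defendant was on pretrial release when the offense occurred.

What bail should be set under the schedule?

$69,068

Base amounts from the schedule: insurance fraud $4,950; accessory after the fact $34,050; conspiracy $13,650; simple assault $7,450.
Stacking rule: highest base plus 35% of each additional charge. Highest is accessory after the fact at $34,050. Additional: $4,950 × 35% = $1,732.50; $13,650 × 35% = $4,777.50; $7,450 × 35% = $2,607.50. Combined base = $34,050 + $9,117.50 = $43,167.50.
Net percentage adjustment: +30% +30% = +60%. $43,167.50 × 1.6 = $69,068.
$69,068 is at or above the $3,000 minimum.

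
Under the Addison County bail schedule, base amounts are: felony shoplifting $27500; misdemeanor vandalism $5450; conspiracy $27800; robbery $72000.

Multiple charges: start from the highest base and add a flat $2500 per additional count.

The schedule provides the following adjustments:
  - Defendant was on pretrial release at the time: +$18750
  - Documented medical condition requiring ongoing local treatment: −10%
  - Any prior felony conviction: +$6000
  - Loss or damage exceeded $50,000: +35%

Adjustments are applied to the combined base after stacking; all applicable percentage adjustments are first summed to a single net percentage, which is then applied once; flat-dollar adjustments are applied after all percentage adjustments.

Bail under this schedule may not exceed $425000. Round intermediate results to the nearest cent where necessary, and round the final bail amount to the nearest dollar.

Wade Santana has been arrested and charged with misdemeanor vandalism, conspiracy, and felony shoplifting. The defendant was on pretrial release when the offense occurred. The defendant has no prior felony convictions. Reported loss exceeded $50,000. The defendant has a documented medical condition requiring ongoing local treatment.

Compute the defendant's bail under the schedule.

Base amounts from the schedule: misdemeanor vandalism $5450; conspiracy $27800; felony shoplifting $27500.
Stacking rule: highest base plus $2500 per additional charge. Highest is conspiracy at $27800; 2 additional charges → +$5000. Combined base = $32800.
Net percentage adjustment: −10% +35% = +25%. $32800 × 1.25 = $41000.
Defendant was on pretrial release at the time (+$18750 flat): $41000 + $18750 = $59750.
$59750 is within the $425000 maximum.

$59750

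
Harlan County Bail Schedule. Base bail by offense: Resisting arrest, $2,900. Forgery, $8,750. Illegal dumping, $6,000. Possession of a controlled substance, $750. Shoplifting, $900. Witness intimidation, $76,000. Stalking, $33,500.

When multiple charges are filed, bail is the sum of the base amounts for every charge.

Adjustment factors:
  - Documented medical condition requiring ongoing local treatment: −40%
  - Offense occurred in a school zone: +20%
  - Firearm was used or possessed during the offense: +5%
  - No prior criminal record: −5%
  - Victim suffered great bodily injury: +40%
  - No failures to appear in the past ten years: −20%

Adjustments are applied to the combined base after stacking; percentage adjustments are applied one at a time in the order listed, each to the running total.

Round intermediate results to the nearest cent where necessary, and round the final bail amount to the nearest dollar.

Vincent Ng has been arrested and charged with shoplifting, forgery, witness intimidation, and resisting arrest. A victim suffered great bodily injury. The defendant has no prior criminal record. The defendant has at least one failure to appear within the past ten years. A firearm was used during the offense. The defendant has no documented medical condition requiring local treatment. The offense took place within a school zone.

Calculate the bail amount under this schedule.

Base amounts from the schedule: shoplifting $900; forgery $8,750; witness intimidation $76,000; resisting arrest $2,900.
Stacking rule: sum of all bases. $900 + $8,750 + $76,000 + $2,900 = $88,550.
Offense occurred in a school zone (+20%): $88,550 × 1.2 = $106,260.
Firearm was used or possessed during the offense (+5%): $106,260 × 1.05 = $111,573.
No prior criminal record (−5%): $111,573 × 0.95 = $105,994.35.
Victim suffered great bodily injury (+40%): $105,994.35 × 1.4 = $148,392.09.
Rounded to the nearest dollar: $148,392.

$148,392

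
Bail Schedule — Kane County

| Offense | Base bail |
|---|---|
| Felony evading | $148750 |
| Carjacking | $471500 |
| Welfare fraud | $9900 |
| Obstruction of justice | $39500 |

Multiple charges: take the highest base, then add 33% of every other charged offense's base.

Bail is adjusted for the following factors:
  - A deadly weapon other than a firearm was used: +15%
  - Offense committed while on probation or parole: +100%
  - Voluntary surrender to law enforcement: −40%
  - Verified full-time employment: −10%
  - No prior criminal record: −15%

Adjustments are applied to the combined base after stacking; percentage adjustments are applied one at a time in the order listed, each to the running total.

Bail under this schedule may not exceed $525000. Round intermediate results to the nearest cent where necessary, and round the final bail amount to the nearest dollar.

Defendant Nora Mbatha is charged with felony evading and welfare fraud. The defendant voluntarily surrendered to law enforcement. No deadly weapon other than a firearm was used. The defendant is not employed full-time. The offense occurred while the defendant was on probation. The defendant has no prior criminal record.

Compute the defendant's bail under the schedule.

Base amounts from the schedule: felony evading $148750; welfare fraud $9900.
Stacking rule: highest base plus 33% of each additional charge. Highest is felony evading at $148750. Additional: $9900 × 33% = $3267. Combined base = $148750 + $3267 = $152017.
Offense committed while on probation or parole (+100%): $152017 × 2 = $304034.
Voluntary surrender to law enforcement (−40%): $304034 × 0.6 = $182420.40.
No prior criminal record (−15%): $182420.40 × 0.85 = $155057.34.
$155057.34 is within the $525000 maximum.
Rounded to the nearest dollar: $155057.

$155057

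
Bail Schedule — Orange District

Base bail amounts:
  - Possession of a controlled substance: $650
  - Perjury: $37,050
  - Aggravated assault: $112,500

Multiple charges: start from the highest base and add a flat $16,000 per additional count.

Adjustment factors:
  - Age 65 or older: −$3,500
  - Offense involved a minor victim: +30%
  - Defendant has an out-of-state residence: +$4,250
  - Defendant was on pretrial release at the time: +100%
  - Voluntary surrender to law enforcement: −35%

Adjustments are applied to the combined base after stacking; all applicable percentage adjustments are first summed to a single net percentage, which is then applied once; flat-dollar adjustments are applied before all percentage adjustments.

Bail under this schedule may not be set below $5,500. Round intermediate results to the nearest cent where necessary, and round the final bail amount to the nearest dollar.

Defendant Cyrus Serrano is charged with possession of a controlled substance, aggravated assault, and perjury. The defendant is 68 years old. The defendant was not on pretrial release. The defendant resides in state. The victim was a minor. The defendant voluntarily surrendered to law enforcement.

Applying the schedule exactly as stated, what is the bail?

$133,950

Base amounts from the schedule: possession of a controlled substance $650; aggravated assault $112,500; perjury $37,050.
Stacking rule: highest base plus $16,000 per additional charge. Highest is aggravated assault at $112,500; 2 additional charges → +$32,000. Combined base = $144,500.
Age 65 or older (−$3,500 flat): $144,500 − $3,500 = $141,000.
Net percentage adjustment: +30% −35% = −5%. $141,000 × 0.95 = $133,950.
$133,950 is at or above the $5,500 minimum.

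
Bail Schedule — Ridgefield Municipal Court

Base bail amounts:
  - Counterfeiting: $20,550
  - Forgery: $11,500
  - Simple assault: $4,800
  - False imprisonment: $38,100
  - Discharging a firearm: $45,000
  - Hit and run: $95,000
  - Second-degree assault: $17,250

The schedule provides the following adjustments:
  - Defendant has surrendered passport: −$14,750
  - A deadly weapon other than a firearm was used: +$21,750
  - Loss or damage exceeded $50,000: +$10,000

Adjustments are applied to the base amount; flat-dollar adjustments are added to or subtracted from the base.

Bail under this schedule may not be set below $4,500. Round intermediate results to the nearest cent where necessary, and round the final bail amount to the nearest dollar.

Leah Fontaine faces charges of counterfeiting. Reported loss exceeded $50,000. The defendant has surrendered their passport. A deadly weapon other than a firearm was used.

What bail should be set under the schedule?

$37,550

Base amounts from the schedule: counterfeiting $20,550.
Single charge. Combined base = $20,550.
Defendant has surrendered passport (−$14,750 flat): $20,550 − $14,750 = $5,800.
A deadly weapon other than a firearm was used (+$21,750 flat): $5,800 + $21,750 = $27,550.
Loss or damage exceeded $50,000 (+$10,000 flat): $27,550 + $10,000 = $37,550.
$37,550 is at or above the $4,500 minimum.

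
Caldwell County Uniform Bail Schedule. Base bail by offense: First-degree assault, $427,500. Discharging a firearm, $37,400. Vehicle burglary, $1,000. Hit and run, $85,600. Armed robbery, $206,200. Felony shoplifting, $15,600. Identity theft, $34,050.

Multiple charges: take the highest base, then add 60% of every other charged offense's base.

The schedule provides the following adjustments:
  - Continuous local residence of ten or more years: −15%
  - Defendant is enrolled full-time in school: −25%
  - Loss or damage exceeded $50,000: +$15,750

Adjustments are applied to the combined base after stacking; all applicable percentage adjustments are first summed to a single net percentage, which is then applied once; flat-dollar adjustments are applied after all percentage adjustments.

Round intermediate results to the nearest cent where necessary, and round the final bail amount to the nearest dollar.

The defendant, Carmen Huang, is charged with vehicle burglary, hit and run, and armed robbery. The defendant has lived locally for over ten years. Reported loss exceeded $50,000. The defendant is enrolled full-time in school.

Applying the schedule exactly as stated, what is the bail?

$170,646

Base amounts from the schedule: vehicle burglary $1,000; hit and run $85,600; armed robbery $206,200.
Stacking rule: highest base plus 60% of each additional charge. Highest is armed robbery at $206,200. Additional: $1,000 × 60% = $600; $85,600 × 60% = $51,360. Combined base = $206,200 + $51,960 = $258,160.
Net percentage adjustment: −15% −25% = −40%. $258,160 × 0.6 = $154,896.
Loss or damage exceeded $50,000 (+$15,750 flat): $154,896 + $15,750 = $170,646.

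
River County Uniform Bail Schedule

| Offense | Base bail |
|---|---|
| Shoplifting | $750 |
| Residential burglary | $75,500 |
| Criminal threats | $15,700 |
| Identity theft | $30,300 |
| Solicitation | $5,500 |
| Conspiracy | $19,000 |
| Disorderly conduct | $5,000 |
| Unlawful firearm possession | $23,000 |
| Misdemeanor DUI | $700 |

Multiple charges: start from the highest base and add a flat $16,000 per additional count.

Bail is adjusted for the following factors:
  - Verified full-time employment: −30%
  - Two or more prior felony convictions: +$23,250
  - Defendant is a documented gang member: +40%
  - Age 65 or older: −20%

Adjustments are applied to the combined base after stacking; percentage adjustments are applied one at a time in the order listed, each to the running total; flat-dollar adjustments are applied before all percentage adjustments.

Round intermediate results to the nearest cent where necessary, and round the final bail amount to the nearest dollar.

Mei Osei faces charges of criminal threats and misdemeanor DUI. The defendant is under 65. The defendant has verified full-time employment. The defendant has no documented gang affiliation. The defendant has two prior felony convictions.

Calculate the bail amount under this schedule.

Base amounts from the schedule: criminal threats $15,700; misdemeanor DUI $700.
Stacking rule: highest base plus $16,000 per additional charge. Highest is criminal threats at $15,700; 1 additional charge → +$16,000. Combined base = $31,700.
Two or more prior felony convictions (+$23,250 flat): $31,700 + $23,250 = $54,950.
Verified full-time employment (−30%): $54,950 × 0.7 = $38,465.

$38,465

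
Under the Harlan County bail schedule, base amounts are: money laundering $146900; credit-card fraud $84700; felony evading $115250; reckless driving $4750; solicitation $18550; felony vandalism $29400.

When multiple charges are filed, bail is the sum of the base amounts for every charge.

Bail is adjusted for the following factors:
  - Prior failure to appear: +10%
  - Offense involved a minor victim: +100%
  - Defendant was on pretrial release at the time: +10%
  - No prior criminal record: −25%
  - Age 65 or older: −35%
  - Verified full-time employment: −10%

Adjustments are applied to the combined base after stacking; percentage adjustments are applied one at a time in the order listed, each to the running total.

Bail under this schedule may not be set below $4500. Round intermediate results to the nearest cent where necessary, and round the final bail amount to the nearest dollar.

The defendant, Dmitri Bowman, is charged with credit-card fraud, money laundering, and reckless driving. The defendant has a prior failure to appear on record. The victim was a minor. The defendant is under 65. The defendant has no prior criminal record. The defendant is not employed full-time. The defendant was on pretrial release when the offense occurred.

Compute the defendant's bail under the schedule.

$428975

Base amounts from the schedule: credit-card fraud $84700; money laundering $146900; reckless driving $4750.
Stacking rule: sum of all bases. $84700 + $146900 + $4750 = $236350.
Prior failure to appear (+10%): $236350 × 1.1 = $259985.
Offense involved a minor victim (+100%): $259985 × 2 = $519970.
Defendant was on pretrial release at the time (+10%): $519970 × 1.1 = $571967.
No prior criminal record (−25%): $571967 × 0.75 = $428975.25.
$428975.25 is at or above the $4500 minimum.
Rounded to the nearest dollar: $428975.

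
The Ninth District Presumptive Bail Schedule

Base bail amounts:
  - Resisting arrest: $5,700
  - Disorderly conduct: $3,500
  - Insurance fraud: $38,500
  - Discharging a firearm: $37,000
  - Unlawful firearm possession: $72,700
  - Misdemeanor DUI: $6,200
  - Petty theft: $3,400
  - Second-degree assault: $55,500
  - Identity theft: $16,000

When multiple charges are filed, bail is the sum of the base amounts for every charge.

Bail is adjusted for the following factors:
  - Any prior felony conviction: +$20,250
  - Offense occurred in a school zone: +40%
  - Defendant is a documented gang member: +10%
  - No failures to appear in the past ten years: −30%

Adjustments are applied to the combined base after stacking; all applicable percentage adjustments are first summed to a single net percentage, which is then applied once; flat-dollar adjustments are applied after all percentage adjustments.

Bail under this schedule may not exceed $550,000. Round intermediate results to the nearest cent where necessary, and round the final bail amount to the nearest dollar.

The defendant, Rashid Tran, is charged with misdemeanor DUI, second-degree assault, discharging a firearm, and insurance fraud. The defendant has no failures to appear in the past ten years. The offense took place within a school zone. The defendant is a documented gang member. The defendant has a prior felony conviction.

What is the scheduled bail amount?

$184,890

Base amounts from the schedule: misdemeanor DUI $6,200; second-degree assault $55,500; discharging a firearm $37,000; insurance fraud $38,500.
Stacking rule: sum of all bases. $6,200 + $55,500 + $37,000 + $38,500 = $137,200.
Net percentage adjustment: +40% +10% −30% = +20%. $137,200 × 1.2 = $164,640.
Any prior felony conviction (+$20,250 flat): $164,640 + $20,250 = $184,890.
$184,890 is within the $550,000 maximum.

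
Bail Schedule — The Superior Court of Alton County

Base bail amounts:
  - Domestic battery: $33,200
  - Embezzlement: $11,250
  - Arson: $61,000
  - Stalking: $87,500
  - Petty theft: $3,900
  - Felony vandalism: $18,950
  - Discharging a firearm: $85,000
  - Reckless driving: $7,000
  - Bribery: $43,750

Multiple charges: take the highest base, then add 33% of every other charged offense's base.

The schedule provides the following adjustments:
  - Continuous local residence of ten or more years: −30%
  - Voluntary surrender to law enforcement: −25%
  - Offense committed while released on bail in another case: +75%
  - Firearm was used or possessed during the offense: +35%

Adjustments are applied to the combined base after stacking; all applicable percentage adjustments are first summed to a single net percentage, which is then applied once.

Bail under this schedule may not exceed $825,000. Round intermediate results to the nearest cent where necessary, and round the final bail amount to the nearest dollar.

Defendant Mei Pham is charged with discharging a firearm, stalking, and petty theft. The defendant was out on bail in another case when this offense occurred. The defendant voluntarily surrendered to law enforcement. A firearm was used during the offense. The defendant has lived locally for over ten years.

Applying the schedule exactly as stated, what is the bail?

$181,097

Base amounts from the schedule: discharging a firearm $85,000; stalking $87,500; petty theft $3,900.
Stacking rule: highest base plus 33% of each additional charge. Highest is stalking at $87,500. Additional: $85,000 × 33% = $28,050; $3,900 × 33% = $1,287. Combined base = $87,500 + $29,337 = $116,837.
Net percentage adjustment: −30% −25% +75% +35% = +55%. $116,837 × 1.55 = $181,097.35.
$181,097.35 is within the $825,000 maximum.
Rounded to the nearest dollar: $181,097.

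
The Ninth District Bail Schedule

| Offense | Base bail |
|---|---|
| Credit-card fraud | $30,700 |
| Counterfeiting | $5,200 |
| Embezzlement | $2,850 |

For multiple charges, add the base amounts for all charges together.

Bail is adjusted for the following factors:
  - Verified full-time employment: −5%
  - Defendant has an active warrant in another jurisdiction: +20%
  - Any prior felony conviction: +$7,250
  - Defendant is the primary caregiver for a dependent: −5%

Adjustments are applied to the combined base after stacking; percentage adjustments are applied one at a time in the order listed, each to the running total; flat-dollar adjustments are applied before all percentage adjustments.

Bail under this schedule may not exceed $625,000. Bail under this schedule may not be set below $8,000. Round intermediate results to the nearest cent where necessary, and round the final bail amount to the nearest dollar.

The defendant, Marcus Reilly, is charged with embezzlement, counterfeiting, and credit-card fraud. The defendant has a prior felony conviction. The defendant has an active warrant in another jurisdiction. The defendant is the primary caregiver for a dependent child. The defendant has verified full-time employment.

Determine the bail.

$49,818

Base amounts from the schedule: embezzlement $2,850; counterfeiting $5,200; credit-card fraud $30,700.
Stacking rule: sum of all bases. $2,850 + $5,200 + $30,700 = $38,750.
Any prior felony conviction (+$7,250 flat): $38,750 + $7,250 = $46,000.
Verified full-time employment (−5%): $46,000 × 0.95 = $43,700.
Defendant has an active warrant in another jurisdiction (+20%): $43,700 × 1.2 = $52,440.
Defendant is the primary caregiver for a dependent (−5%): $52,440 × 0.95 = $49,818.
$49,818 is within the $625,000 maximum.
$49,818 is at or above the $8,000 minimum.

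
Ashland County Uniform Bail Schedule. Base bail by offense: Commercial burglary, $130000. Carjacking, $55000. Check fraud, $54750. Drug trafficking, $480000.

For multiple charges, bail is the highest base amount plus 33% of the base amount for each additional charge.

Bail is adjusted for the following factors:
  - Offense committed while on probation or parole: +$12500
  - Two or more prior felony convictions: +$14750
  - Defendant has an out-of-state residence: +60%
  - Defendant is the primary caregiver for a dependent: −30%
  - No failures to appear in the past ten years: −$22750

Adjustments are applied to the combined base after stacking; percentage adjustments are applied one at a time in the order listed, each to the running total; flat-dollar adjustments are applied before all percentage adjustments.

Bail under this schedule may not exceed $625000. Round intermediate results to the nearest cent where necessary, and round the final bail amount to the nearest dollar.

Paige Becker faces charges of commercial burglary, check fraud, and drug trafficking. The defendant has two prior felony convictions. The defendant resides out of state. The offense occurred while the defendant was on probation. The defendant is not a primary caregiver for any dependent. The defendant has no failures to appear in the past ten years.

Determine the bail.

Base amounts from the schedule: commercial burglary $130000; check fraud $54750; drug trafficking $480000.
Stacking rule: highest base plus 33% of each additional charge. Highest is drug trafficking at $480000. Additional: $130000 × 33% = $42900; $54750 × 33% = $18067.50. Combined base = $480000 + $60967.50 = $540967.50.
Offense committed while on probation or parole (+$12500 flat): $540967.50 + $12500 = $553467.50.
Two or more prior felony convictions (+$14750 flat): $553467.50 + $14750 = $568217.50.
No failures to appear in the past ten years (−$22750 flat): $568217.50 − $22750 = $545467.50.
Defendant has an out-of-state residence (+60%): $545467.50 × 1.6 = $872748.
Result $872748 exceeds the maximum of $625000; bail is capped at $625000.

$625000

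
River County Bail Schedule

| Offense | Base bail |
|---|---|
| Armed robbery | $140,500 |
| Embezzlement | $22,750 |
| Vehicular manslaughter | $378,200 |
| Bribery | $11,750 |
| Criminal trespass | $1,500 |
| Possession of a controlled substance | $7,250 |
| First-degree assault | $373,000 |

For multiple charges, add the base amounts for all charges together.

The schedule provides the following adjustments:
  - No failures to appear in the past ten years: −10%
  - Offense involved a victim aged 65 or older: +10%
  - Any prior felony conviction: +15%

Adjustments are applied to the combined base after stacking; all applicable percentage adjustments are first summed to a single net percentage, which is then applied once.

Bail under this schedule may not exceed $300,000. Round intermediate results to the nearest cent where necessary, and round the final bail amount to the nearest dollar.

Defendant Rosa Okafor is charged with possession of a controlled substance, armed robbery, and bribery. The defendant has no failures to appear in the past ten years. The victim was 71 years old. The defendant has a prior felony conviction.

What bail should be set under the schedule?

Base amounts from the schedule: possession of a controlled substance $7,250; armed robbery $140,500; bribery $11,750.
Stacking rule: sum of all bases. $7,250 + $140,500 + $11,750 = $159,500.
Net percentage adjustment: −10% +10% +15% = +15%. $159,500 × 1.15 = $183,425.
$183,425 is within the $300,000 maximum.

$183,425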